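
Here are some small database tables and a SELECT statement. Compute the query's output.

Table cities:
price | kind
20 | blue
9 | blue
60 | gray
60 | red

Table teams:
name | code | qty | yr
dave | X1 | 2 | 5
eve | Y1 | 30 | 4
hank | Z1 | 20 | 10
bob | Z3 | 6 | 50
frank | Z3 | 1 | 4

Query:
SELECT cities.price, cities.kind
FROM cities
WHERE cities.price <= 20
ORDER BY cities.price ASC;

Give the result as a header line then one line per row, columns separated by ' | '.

After WHERE (2 rows):
cities.price | cities.kind
20 | blue
9 | blue
After SELECT (2 rows):
cities.price | cities.kind
20 | blue
9 | blue
After ORDER BY (2 rows):
cities.price | cities.kind
9 | blue
20 | blue

== RESULT ==
cities.price | cities.kind
9 | blue
20 | blue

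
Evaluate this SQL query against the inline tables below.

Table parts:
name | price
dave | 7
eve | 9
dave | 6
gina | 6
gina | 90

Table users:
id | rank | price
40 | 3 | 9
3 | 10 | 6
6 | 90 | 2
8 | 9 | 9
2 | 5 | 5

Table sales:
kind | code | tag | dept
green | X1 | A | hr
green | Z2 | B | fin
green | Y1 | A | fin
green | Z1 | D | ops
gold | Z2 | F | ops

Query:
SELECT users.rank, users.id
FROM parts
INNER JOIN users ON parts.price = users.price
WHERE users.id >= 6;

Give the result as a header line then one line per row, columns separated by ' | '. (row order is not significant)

== RESULT ==
users.rank | users.id
3 | 40
9 | 8

Derivation:
After JOIN users (4 rows):
parts.name | parts.price | users.id | users.rank | users.price
eve | 9 | 40 | 3 | 9
eve | 9 | 8 | 9 | 9
dave | 6 | 3 | 10 | 6
gina | 6 | 3 | 10 | 6
After WHERE (2 rows):
parts.name | parts.price | users.id | users.rank | users.price
eve | 9 | 40 | 3 | 9
eve | 9 | 8 | 9 | 9
After SELECT (2 rows):
users.rank | users.id
3 | 40
9 | 8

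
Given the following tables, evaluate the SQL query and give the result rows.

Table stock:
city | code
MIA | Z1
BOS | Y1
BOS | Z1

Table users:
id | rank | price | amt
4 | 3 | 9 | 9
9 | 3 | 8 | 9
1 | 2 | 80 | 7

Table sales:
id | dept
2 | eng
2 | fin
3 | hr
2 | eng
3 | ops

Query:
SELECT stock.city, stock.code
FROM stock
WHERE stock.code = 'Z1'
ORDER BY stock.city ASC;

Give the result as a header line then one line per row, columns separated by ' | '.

After WHERE (2 rows):
stock.city | stock.code
MIA | Z1
BOS | Z1
After SELECT (2 rows):
stock.city | stock.code
MIA | Z1
BOS | Z1
After ORDER BY (2 rows):
stock.city | stock.code
BOS | Z1
MIA | Z1

== RESULT ==
stock.city | stock.code
BOS | Z1
MIA | Z1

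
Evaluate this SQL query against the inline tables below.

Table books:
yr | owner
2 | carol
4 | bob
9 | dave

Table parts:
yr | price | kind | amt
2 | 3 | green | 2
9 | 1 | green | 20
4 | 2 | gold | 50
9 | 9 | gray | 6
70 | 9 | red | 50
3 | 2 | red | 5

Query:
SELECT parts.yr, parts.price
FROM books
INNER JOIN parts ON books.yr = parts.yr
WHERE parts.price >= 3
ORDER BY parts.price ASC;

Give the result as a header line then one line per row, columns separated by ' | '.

== RESULT ==
parts.yr | parts.price
2 | 3
9 | 9

Derivation:
After JOIN parts (4 rows):
books.yr | books.owner | parts.yr | parts.price | parts.kind | parts.amt
2 | carol | 2 | 3 | green | 2
4 | bob | 4 | 2 | gold | 50
9 | dave | 9 | 1 | green | 20
9 | dave | 9 | 9 | gray | 6
After WHERE (2 rows):
books.yr | books.owner | parts.yr | parts.price | parts.kind | parts.amt
2 | carol | 2 | 3 | green | 2
9 | dave | 9 | 9 | gray | 6
After SELECT (2 rows):
parts.yr | parts.price
2 | 3
9 | 9
After ORDER BY (2 rows):
parts.yr | parts.price
2 | 3
9 | 9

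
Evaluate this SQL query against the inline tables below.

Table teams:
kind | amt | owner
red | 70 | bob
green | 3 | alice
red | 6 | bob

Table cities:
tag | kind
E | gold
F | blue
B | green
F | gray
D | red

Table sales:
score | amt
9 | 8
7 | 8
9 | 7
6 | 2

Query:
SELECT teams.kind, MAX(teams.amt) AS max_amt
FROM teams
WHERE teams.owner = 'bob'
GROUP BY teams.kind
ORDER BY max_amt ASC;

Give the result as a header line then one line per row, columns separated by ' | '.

== RESULT ==
teams.kind | max_amt
red | 70

Derivation:
After WHERE (2 rows):
teams.kind | teams.amt | teams.owner
red | 70 | bob
red | 6 | bob
After GROUP BY (1 rows):
teams.kind | max_amt
red | 70
After ORDER BY (1 rows):
teams.kind | max_amt
red | 70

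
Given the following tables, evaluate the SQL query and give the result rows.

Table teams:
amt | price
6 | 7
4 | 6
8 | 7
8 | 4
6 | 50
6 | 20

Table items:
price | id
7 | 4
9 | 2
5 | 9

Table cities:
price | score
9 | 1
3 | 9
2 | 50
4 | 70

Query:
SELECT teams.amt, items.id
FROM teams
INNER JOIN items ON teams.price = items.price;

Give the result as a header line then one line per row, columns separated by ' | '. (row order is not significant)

After JOIN items (2 rows):
teams.amt | teams.price | items.price | items.id
6 | 7 | 7 | 4
8 | 7 | 7 | 4
After SELECT (2 rows):
teams.amt | items.id
6 | 4
8 | 4

== RESULT ==
teams.amt | items.id
6 | 4
8 | 4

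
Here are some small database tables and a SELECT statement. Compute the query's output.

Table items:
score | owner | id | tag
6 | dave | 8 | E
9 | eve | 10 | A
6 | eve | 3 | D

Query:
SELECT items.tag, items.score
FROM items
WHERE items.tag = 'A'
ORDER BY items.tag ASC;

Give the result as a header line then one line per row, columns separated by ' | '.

After WHERE (1 rows):
items.score | items.owner | items.id | items.tag
9 | eve | 10 | A
After SELECT (1 rows):
items.tag | items.score
A | 9
After ORDER BY (1 rows):
items.tag | items.score
A | 9

== RESULT ==
items.tag | items.score
A | 9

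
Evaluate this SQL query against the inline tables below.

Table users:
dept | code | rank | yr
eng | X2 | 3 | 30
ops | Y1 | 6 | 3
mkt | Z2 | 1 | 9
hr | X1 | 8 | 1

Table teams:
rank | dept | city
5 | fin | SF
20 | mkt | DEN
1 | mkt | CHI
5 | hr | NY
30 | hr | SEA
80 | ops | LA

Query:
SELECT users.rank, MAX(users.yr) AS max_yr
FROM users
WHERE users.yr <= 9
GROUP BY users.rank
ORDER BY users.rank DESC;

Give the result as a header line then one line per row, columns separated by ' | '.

After WHERE (3 rows):
users.dept | users.code | users.rank | users.yr
ops | Y1 | 6 | 3
mkt | Z2 | 1 | 9
hr | X1 | 8 | 1
After GROUP BY (3 rows):
users.rank | max_yr
6 | 3
1 | 9
8 | 1
After ORDER BY (3 rows):
users.rank | max_yr
8 | 1
6 | 3
1 | 9

== RESULT ==
users.rank | max_yr
8 | 1
6 | 3
1 | 9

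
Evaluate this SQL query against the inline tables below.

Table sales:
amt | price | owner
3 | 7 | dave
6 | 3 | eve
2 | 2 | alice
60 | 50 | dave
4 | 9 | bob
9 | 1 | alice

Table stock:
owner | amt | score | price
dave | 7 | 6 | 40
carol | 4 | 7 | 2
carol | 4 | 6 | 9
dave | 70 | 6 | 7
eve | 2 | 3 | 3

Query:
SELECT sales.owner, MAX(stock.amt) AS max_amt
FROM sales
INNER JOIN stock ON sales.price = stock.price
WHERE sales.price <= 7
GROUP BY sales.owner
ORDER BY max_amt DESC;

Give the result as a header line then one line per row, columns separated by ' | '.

After JOIN stock (4 rows):
sales.amt | sales.price | sales.owner | stock.owner | stock.amt | stock.score | stock.price
3 | 7 | dave | dave | 70 | 6 | 7
6 | 3 | eve | eve | 2 | 3 | 3
2 | 2 | alice | carol | 4 | 7 | 2
4 | 9 | bob | carol | 4 | 6 | 9
After WHERE (3 rows):
sales.amt | sales.price | sales.owner | stock.owner | stock.amt | stock.score | stock.price
3 | 7 | dave | dave | 70 | 6 | 7
6 | 3 | eve | eve | 2 | 3 | 3
2 | 2 | alice | carol | 4 | 7 | 2
After GROUP BY (3 rows):
sales.owner | max_amt
dave | 70
eve | 2
alice | 4
After ORDER BY (3 rows):
sales.owner | max_amt
dave | 70
alice | 4
eve | 2

== RESULT ==
sales.owner | max_amt
dave | 70
alice | 4
eve | 2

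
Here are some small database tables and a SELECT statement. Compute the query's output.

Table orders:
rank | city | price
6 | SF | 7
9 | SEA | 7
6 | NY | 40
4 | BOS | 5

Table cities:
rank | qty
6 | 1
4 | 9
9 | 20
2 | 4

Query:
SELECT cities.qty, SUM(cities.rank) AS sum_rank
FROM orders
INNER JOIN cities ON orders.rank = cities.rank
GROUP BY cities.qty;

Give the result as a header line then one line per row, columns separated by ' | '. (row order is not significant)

== RESULT ==
cities.qty | sum_rank
1 | 12
20 | 9
9 | 4

Derivation:
After JOIN cities (4 rows):
orders.rank | orders.city | orders.price | cities.rank | cities.qty
6 | SF | 7 | 6 | 1
9 | SEA | 7 | 9 | 20
6 | NY | 40 | 6 | 1
4 | BOS | 5 | 4 | 9
After GROUP BY (3 rows):
cities.qty | sum_rank
1 | 12
20 | 9
9 | 4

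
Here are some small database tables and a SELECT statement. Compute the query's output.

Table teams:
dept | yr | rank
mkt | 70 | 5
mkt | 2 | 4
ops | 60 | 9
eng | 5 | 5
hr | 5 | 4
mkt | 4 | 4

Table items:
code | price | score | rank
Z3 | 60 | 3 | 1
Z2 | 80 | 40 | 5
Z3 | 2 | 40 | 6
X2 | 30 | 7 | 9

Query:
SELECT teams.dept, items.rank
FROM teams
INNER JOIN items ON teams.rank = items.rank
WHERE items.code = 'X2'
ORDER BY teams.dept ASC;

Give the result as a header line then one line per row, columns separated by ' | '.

After JOIN items (3 rows):
teams.dept | teams.yr | teams.rank | items.code | items.price | items.score | items.rank
mkt | 70 | 5 | Z2 | 80 | 40 | 5
ops | 60 | 9 | X2 | 30 | 7 | 9
eng | 5 | 5 | Z2 | 80 | 40 | 5
After WHERE (1 rows):
teams.dept | teams.yr | teams.rank | items.code | items.price | items.score | items.rank
ops | 60 | 9 | X2 | 30 | 7 | 9
After SELECT (1 rows):
teams.dept | items.rank
ops | 9
After ORDER BY (1 rows):
teams.dept | items.rank
ops | 9

== RESULT ==
teams.dept | items.rank
ops | 9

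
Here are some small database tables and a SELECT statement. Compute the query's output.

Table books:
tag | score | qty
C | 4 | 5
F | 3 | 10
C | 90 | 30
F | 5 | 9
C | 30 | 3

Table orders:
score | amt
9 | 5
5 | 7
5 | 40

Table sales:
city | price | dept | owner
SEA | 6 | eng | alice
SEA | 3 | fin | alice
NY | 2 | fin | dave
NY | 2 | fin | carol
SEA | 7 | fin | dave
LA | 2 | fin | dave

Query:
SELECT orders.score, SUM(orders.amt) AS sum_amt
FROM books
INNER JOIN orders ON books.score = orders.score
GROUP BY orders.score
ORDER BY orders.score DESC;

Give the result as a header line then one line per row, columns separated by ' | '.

== RESULT ==
orders.score | sum_amt
5 | 47

Derivation:
After JOIN orders (2 rows):
books.tag | books.score | books.qty | orders.score | orders.amt
F | 5 | 9 | 5 | 7
F | 5 | 9 | 5 | 40
After GROUP BY (1 rows):
orders.score | sum_amt
5 | 47
After ORDER BY (1 rows):
orders.score | sum_amt
5 | 47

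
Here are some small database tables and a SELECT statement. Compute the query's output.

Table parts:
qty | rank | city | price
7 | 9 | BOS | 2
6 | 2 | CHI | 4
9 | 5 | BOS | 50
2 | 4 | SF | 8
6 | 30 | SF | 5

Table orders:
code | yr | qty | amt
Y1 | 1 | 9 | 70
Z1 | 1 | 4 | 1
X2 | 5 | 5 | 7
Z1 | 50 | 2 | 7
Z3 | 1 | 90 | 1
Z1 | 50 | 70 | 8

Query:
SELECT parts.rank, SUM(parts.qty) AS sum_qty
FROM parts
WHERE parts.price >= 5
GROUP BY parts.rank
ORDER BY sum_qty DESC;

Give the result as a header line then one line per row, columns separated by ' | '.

After WHERE (3 rows):
parts.qty | parts.rank | parts.city | parts.price
9 | 5 | BOS | 50
2 | 4 | SF | 8
6 | 30 | SF | 5
After GROUP BY (3 rows):
parts.rank | sum_qty
5 | 9
4 | 2
30 | 6
After ORDER BY (3 rows):
parts.rank | sum_qty
5 | 9
30 | 6
4 | 2

== RESULT ==
parts.rank | sum_qty
5 | 9
30 | 6
4 | 2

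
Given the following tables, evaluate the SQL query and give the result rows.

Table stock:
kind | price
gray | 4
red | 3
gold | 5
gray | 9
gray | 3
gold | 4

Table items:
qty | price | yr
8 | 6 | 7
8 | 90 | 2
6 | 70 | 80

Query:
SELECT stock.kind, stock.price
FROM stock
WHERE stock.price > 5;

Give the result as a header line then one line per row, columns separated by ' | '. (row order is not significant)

After WHERE (1 rows):
stock.kind | stock.price
gray | 9
After SELECT (1 rows):
stock.kind | stock.price
gray | 9

== RESULT ==
stock.kind | stock.price
gray | 9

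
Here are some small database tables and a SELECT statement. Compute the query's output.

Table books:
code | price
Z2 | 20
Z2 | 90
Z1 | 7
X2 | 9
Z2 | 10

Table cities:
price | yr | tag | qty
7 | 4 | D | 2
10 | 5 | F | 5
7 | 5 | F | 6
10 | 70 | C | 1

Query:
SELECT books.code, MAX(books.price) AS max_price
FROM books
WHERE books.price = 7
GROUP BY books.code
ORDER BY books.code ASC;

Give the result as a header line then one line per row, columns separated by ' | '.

== RESULT ==
books.code | max_price
Z1 | 7

Derivation:
After WHERE (1 rows):
books.code | books.price
Z1 | 7
After GROUP BY (1 rows):
books.code | max_price
Z1 | 7
After ORDER BY (1 rows):
books.code | max_price
Z1 | 7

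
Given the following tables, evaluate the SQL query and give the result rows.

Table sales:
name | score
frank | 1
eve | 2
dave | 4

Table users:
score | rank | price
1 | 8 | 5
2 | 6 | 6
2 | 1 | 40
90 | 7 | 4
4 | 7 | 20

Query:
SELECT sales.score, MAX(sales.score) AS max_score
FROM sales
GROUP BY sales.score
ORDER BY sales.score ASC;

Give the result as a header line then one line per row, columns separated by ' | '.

After GROUP BY (3 rows):
sales.score | max_score
1 | 1
2 | 2
4 | 4
After ORDER BY (3 rows):
sales.score | max_score
1 | 1
2 | 2
4 | 4

== RESULT ==
sales.score | max_score
1 | 1
2 | 2
4 | 4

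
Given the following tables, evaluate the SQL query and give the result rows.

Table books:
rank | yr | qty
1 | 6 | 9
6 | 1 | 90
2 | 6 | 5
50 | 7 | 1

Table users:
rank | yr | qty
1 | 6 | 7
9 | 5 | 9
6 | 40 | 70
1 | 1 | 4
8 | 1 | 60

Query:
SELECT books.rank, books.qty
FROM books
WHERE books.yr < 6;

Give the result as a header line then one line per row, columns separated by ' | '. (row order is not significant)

== RESULT ==
books.rank | books.qty
6 | 90

Derivation:
After WHERE (1 rows):
books.rank | books.yr | books.qty
6 | 1 | 90
After SELECT (1 rows):
books.rank | books.qty
6 | 90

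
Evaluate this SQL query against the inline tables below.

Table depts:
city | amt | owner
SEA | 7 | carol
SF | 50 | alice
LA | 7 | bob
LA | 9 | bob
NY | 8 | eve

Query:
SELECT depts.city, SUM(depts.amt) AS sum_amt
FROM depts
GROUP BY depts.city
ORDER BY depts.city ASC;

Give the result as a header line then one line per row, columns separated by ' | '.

== RESULT ==
depts.city | sum_amt
LA | 16
NY | 8
SEA | 7
SF | 50

Derivation:
After GROUP BY (4 rows):
depts.city | sum_amt
SEA | 7
SF | 50
LA | 16
NY | 8
After ORDER BY (4 rows):
depts.city | sum_amt
LA | 16
NY | 8
SEA | 7
SF | 50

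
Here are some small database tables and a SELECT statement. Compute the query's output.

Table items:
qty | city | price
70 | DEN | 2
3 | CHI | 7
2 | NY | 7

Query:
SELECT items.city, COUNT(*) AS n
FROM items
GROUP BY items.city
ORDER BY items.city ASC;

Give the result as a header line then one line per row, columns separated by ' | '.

After GROUP BY (3 rows):
items.city | n
DEN | 1
CHI | 1
NY | 1
After ORDER BY (3 rows):
items.city | n
CHI | 1
DEN | 1
NY | 1

== RESULT ==
items.city | n
CHI | 1
DEN | 1
NY | 1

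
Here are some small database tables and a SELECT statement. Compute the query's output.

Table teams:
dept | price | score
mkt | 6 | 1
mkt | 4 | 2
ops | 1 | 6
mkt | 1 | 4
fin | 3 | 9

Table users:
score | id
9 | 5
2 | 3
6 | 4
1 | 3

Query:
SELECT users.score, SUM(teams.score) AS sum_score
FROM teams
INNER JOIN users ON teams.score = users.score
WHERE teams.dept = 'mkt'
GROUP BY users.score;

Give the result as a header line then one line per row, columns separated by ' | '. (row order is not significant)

== RESULT ==
users.score | sum_score
1 | 1
2 | 2

Derivation:
After JOIN users (4 rows):
teams.dept | teams.price | teams.score | users.score | users.id
mkt | 6 | 1 | 1 | 3
mkt | 4 | 2 | 2 | 3
ops | 1 | 6 | 6 | 4
fin | 3 | 9 | 9 | 5
After WHERE (2 rows):
teams.dept | teams.price | teams.score | users.score | users.id
mkt | 6 | 1 | 1 | 3
mkt | 4 | 2 | 2 | 3
After GROUP BY (2 rows):
users.score | sum_score
1 | 1
2 | 2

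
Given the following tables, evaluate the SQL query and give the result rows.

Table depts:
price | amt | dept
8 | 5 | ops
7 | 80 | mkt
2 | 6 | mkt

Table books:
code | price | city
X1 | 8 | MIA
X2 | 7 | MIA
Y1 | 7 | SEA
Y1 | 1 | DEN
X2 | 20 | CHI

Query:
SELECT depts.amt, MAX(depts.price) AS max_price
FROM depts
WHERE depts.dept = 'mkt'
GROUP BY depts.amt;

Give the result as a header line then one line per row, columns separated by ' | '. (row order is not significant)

== RESULT ==
depts.amt | max_price
80 | 7
6 | 2

Derivation:
After WHERE (2 rows):
depts.price | depts.amt | depts.dept
7 | 80 | mkt
2 | 6 | mkt
After GROUP BY (2 rows):
depts.amt | max_price
80 | 7
6 | 2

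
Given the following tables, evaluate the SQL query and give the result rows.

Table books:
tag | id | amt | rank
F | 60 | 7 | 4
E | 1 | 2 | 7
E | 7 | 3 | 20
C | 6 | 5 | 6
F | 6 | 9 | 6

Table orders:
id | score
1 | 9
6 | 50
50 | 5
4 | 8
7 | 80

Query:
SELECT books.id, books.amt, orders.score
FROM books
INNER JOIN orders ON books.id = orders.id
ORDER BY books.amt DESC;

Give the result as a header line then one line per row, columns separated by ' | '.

After JOIN orders (4 rows):
books.tag | books.id | books.amt | books.rank | orders.id | orders.score
E | 1 | 2 | 7 | 1 | 9
E | 7 | 3 | 20 | 7 | 80
C | 6 | 5 | 6 | 6 | 50
F | 6 | 9 | 6 | 6 | 50
After SELECT (4 rows):
books.id | books.amt | orders.score
1 | 2 | 9
7 | 3 | 80
6 | 5 | 50
6 | 9 | 50
After ORDER BY (4 rows):
books.id | books.amt | orders.score
6 | 9 | 50
6 | 5 | 50
7 | 3 | 80
1 | 2 | 9

== RESULT ==
books.id | books.amt | orders.score
6 | 9 | 50
6 | 5 | 50
7 | 3 | 80
1 | 2 | 9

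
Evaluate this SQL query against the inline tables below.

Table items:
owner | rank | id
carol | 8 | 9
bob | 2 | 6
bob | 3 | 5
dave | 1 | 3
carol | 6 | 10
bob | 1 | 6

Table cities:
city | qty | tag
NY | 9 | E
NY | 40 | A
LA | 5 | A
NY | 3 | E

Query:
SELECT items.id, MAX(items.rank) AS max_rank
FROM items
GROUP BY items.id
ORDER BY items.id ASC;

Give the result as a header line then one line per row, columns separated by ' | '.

== RESULT ==
items.id | max_rank
3 | 1
5 | 3
6 | 2
9 | 8
10 | 6

Derivation:
After GROUP BY (5 rows):
items.id | max_rank
9 | 8
6 | 2
5 | 3
3 | 1
10 | 6
After ORDER BY (5 rows):
items.id | max_rank
3 | 1
5 | 3
6 | 2
9 | 8
10 | 6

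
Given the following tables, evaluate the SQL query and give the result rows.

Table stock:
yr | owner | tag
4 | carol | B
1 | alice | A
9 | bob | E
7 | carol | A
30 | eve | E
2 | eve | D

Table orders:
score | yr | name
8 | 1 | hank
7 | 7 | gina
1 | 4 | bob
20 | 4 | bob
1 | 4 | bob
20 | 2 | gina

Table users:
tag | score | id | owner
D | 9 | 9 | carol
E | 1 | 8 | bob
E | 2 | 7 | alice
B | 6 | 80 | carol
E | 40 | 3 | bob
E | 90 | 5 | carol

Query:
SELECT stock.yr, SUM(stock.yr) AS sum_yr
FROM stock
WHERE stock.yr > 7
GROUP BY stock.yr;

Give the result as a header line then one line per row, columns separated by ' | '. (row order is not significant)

== RESULT ==
stock.yr | sum_yr
9 | 9
30 | 30

Derivation:
After WHERE (2 rows):
stock.yr | stock.owner | stock.tag
9 | bob | E
30 | eve | E
After GROUP BY (2 rows):
stock.yr | sum_yr
9 | 9
30 | 30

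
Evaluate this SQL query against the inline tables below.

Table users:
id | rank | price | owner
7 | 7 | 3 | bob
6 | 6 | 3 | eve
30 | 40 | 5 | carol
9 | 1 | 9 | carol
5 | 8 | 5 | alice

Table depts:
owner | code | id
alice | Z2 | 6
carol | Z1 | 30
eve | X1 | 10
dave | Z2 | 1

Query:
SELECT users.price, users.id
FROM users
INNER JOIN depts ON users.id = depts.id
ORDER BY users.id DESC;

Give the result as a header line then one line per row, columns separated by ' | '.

After JOIN depts (2 rows):
users.id | users.rank | users.price | users.owner | depts.owner | depts.code | depts.id
6 | 6 | 3 | eve | alice | Z2 | 6
30 | 40 | 5 | carol | carol | Z1 | 30
After SELECT (2 rows):
users.price | users.id
3 | 6
5 | 30
After ORDER BY (2 rows):
users.price | users.id
5 | 30
3 | 6

== RESULT ==
users.price | users.id
5 | 30
3 | 6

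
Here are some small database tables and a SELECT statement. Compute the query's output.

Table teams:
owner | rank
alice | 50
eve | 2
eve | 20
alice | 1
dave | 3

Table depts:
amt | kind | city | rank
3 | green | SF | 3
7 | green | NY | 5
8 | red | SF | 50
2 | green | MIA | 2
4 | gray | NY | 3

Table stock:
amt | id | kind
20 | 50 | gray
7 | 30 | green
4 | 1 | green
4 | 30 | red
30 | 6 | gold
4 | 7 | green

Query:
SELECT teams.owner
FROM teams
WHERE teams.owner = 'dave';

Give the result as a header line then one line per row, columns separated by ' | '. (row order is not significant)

After WHERE (1 rows):
teams.owner | teams.rank
dave | 3
After SELECT (1 rows):
teams.owner
dave

== RESULT ==
teams.owner
dave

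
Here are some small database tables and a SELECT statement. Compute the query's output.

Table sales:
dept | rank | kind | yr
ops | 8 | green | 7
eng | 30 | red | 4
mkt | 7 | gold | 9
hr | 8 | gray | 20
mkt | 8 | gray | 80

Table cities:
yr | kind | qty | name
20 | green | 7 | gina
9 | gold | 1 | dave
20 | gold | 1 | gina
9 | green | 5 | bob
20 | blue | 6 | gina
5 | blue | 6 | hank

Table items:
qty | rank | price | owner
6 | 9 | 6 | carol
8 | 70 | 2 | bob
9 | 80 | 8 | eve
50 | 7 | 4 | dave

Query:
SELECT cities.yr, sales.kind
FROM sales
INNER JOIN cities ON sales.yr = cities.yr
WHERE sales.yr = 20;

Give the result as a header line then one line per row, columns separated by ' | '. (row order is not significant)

== RESULT ==
cities.yr | sales.kind
20 | gray
20 | gray
20 | gray

Derivation:
After JOIN cities (5 rows):
sales.dept | sales.rank | sales.kind | sales.yr | cities.yr | cities.kind | cities.qty | cities.name
mkt | 7 | gold | 9 | 9 | gold | 1 | dave
mkt | 7 | gold | 9 | 9 | green | 5 | bob
hr | 8 | gray | 20 | 20 | green | 7 | gina
hr | 8 | gray | 20 | 20 | gold | 1 | gina
hr | 8 | gray | 20 | 20 | blue | 6 | gina
After WHERE (3 rows):
sales.dept | sales.rank | sales.kind | sales.yr | cities.yr | cities.kind | cities.qty | cities.name
hr | 8 | gray | 20 | 20 | green | 7 | gina
hr | 8 | gray | 20 | 20 | gold | 1 | gina
hr | 8 | gray | 20 | 20 | blue | 6 | gina
After SELECT (3 rows):
cities.yr | sales.kind
20 | gray
20 | gray
20 | gray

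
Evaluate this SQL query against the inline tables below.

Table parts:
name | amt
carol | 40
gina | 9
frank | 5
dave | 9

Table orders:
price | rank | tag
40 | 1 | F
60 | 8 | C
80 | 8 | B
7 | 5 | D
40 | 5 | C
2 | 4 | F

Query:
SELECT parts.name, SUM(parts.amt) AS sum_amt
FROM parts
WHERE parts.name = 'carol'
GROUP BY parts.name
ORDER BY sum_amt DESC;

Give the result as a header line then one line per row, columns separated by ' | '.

== RESULT ==
parts.name | sum_amt
carol | 40

Derivation:
After WHERE (1 rows):
parts.name | parts.amt
carol | 40
After GROUP BY (1 rows):
parts.name | sum_amt
carol | 40
After ORDER BY (1 rows):
parts.name | sum_amt
carol | 40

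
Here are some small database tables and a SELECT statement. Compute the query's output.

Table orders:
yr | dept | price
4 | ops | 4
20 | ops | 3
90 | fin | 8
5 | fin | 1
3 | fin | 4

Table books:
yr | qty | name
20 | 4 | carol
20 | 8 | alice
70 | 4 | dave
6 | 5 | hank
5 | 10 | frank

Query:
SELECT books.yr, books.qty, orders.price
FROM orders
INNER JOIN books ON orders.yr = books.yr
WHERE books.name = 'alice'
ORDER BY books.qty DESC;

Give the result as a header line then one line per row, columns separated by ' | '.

== RESULT ==
books.yr | books.qty | orders.price
20 | 8 | 3

Derivation:
After JOIN books (3 rows):
orders.yr | orders.dept | orders.price | books.yr | books.qty | books.name
20 | ops | 3 | 20 | 4 | carol
20 | ops | 3 | 20 | 8 | alice
5 | fin | 1 | 5 | 10 | frank
After WHERE (1 rows):
orders.yr | orders.dept | orders.price | books.yr | books.qty | books.name
20 | ops | 3 | 20 | 8 | alice
After SELECT (1 rows):
books.yr | books.qty | orders.price
20 | 8 | 3
After ORDER BY (1 rows):
books.yr | books.qty | orders.price
20 | 8 | 3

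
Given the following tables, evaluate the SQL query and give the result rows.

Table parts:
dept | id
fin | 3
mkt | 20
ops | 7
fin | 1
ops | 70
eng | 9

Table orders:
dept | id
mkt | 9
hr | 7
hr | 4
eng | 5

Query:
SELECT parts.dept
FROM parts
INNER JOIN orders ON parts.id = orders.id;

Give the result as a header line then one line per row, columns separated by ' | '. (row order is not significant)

== RESULT ==
parts.dept
ops
eng

Derivation:
After JOIN orders (2 rows):
parts.dept | parts.id | orders.dept | orders.id
ops | 7 | hr | 7
eng | 9 | mkt | 9
After SELECT (2 rows):
parts.dept
ops
eng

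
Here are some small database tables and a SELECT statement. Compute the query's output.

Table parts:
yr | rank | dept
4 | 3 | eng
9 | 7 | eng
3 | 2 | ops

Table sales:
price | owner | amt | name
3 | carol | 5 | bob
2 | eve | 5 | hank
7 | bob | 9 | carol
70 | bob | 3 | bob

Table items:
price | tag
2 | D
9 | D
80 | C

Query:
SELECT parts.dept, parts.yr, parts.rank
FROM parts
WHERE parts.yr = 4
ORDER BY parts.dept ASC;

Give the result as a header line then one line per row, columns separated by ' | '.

== RESULT ==
parts.dept | parts.yr | parts.rank
eng | 4 | 3

Derivation:
After WHERE (1 rows):
parts.yr | parts.rank | parts.dept
4 | 3 | eng
After SELECT (1 rows):
parts.dept | parts.yr | parts.rank
eng | 4 | 3
After ORDER BY (1 rows):
parts.dept | parts.yr | parts.rank
eng | 4 | 3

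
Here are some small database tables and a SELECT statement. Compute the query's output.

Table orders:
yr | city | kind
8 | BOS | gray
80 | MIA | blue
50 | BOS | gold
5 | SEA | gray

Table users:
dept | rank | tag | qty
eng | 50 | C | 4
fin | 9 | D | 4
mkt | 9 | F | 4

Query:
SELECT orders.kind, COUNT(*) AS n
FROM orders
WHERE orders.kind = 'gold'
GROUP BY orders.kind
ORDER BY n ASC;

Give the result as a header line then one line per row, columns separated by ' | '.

== RESULT ==
orders.kind | n
gold | 1

Derivation:
After WHERE (1 rows):
orders.yr | orders.city | orders.kind
50 | BOS | gold
After GROUP BY (1 rows):
orders.kind | n
gold | 1
After ORDER BY (1 rows):
orders.kind | n
gold | 1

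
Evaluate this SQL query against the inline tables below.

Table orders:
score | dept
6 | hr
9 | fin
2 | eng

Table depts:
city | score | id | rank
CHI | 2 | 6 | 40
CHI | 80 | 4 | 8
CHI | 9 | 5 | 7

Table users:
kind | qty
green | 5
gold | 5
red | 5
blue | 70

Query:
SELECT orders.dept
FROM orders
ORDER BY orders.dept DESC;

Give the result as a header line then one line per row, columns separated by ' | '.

After SELECT (3 rows):
orders.dept
hr
fin
eng
After ORDER BY (3 rows):
orders.dept
hr
fin
eng

== RESULT ==
orders.dept
hr
fin
eng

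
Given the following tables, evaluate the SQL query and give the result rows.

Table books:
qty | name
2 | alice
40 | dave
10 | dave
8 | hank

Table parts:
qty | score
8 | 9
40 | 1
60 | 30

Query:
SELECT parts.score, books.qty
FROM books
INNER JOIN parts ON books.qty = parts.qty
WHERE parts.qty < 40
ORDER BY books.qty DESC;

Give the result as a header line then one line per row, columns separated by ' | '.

== RESULT ==
parts.score | books.qty
9 | 8

Derivation:
After JOIN parts (2 rows):
books.qty | books.name | parts.qty | parts.score
40 | dave | 40 | 1
8 | hank | 8 | 9
After WHERE (1 rows):
books.qty | books.name | parts.qty | parts.score
8 | hank | 8 | 9
After SELECT (1 rows):
parts.score | books.qty
9 | 8
After ORDER BY (1 rows):
parts.score | books.qty
9 | 8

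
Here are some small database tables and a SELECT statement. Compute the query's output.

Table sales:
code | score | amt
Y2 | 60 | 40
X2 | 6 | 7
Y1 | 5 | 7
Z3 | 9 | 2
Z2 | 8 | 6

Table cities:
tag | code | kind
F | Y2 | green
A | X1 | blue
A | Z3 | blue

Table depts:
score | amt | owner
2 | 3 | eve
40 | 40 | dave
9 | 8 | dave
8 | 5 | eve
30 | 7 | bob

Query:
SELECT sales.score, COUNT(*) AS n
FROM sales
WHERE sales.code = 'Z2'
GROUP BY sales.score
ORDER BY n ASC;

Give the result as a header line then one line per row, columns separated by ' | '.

== RESULT ==
sales.score | n
8 | 1

Derivation:
After WHERE (1 rows):
sales.code | sales.score | sales.amt
Z2 | 8 | 6
After GROUP BY (1 rows):
sales.score | n
8 | 1
After ORDER BY (1 rows):
sales.score | n
8 | 1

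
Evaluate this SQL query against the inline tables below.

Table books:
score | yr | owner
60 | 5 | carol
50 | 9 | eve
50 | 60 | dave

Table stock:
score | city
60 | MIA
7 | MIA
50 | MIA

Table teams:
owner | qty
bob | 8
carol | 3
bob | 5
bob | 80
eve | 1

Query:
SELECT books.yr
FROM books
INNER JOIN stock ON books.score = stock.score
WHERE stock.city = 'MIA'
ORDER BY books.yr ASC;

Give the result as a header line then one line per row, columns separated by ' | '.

== RESULT ==
books.yr
5
9
60

Derivation:
After JOIN stock (3 rows):
books.score | books.yr | books.owner | stock.score | stock.city
60 | 5 | carol | 60 | MIA
50 | 9 | eve | 50 | MIA
50 | 60 | dave | 50 | MIA
After WHERE (3 rows):
books.score | books.yr | books.owner | stock.score | stock.city
60 | 5 | carol | 60 | MIA
50 | 9 | eve | 50 | MIA
50 | 60 | dave | 50 | MIA
After SELECT (3 rows):
books.yr
5
9
60
After ORDER BY (3 rows):
books.yr
5
9
60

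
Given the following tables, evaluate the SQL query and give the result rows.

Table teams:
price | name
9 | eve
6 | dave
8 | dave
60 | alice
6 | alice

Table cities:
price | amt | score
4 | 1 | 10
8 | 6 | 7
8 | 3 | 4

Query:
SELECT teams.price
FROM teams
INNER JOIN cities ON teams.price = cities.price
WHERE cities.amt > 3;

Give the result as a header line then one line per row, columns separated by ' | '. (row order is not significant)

== RESULT ==
teams.price
8

Derivation:
After JOIN cities (2 rows):
teams.price | teams.name | cities.price | cities.amt | cities.score
8 | dave | 8 | 6 | 7
8 | dave | 8 | 3 | 4
After WHERE (1 rows):
teams.price | teams.name | cities.price | cities.amt | cities.score
8 | dave | 8 | 6 | 7
After SELECT (1 rows):
teams.price
8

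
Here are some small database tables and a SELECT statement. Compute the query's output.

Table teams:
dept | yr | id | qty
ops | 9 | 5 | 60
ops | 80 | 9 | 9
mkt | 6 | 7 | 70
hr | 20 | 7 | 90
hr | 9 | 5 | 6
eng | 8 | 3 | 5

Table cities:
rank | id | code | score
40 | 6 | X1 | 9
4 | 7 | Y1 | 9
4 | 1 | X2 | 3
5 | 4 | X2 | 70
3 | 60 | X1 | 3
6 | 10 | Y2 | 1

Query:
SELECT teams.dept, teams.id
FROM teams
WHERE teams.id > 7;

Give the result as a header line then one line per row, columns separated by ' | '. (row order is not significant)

After WHERE (1 rows):
teams.dept | teams.yr | teams.id | teams.qty
ops | 80 | 9 | 9
After SELECT (1 rows):
teams.dept | teams.id
ops | 9

== RESULT ==
teams.dept | teams.id
ops | 9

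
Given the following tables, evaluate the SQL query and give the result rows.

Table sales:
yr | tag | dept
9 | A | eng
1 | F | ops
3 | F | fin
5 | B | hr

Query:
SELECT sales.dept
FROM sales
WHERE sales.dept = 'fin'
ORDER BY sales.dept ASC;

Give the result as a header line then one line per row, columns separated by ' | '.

== RESULT ==
sales.dept
fin

Derivation:
After WHERE (1 rows):
sales.yr | sales.tag | sales.dept
3 | F | fin
After SELECT (1 rows):
sales.dept
fin
After ORDER BY (1 rows):
sales.dept
fin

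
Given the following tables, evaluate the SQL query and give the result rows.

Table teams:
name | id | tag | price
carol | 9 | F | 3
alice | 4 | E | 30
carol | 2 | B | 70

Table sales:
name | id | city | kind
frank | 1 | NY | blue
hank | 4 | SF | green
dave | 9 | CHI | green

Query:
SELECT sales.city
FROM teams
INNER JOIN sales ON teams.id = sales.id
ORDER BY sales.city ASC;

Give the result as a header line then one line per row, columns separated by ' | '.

== RESULT ==
sales.city
CHI
SF

Derivation:
After JOIN sales (2 rows):
teams.name | teams.id | teams.tag | teams.price | sales.name | sales.id | sales.city | sales.kind
carol | 9 | F | 3 | dave | 9 | CHI | green
alice | 4 | E | 30 | hank | 4 | SF | green
After SELECT (2 rows):
sales.city
CHI
SF
After ORDER BY (2 rows):
sales.city
CHI
SF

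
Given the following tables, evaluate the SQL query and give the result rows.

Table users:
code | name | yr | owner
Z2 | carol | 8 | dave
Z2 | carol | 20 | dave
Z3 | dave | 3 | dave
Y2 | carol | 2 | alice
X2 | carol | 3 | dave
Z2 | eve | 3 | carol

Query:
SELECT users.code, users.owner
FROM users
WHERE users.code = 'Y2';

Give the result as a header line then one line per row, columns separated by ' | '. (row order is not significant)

== RESULT ==
users.code | users.owner
Y2 | alice

Derivation:
After WHERE (1 rows):
users.code | users.name | users.yr | users.owner
Y2 | carol | 2 | alice
After SELECT (1 rows):
users.code | users.owner
Y2 | alice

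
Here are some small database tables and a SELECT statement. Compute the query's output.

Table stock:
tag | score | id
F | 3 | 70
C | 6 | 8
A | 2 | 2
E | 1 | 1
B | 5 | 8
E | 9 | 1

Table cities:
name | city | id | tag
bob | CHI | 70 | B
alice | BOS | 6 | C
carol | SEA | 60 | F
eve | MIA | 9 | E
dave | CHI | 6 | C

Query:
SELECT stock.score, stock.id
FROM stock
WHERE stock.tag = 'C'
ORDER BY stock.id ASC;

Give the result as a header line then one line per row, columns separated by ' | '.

== RESULT ==
stock.score | stock.id
6 | 8

Derivation:
After WHERE (1 rows):
stock.tag | stock.score | stock.id
C | 6 | 8
After SELECT (1 rows):
stock.score | stock.id
6 | 8
After ORDER BY (1 rows):
stock.score | stock.id
6 | 8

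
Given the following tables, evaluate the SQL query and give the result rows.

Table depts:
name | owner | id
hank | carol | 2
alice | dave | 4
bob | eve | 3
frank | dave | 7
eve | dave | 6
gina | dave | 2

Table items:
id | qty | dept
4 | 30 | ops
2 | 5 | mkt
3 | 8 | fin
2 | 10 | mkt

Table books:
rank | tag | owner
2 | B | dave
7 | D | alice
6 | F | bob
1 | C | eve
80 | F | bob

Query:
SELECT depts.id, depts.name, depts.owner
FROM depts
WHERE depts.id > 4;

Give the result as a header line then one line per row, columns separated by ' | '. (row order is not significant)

After WHERE (2 rows):
depts.name | depts.owner | depts.id
frank | dave | 7
eve | dave | 6
After SELECT (2 rows):
depts.id | depts.name | depts.owner
7 | frank | dave
6 | eve | dave

== RESULT ==
depts.id | depts.name | depts.owner
7 | frank | dave
6 | eve | dave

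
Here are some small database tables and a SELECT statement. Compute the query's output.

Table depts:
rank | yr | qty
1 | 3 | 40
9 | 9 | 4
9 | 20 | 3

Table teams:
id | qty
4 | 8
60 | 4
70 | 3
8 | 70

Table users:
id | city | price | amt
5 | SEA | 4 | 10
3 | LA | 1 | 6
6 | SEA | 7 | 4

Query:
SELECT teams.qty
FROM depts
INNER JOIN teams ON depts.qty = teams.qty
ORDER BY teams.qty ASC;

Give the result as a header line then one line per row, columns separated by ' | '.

== RESULT ==
teams.qty
3
4

Derivation:
After JOIN teams (2 rows):
depts.rank | depts.yr | depts.qty | teams.id | teams.qty
9 | 9 | 4 | 60 | 4
9 | 20 | 3 | 70 | 3
After SELECT (2 rows):
teams.qty
4
3
After ORDER BY (2 rows):
teams.qty
3
4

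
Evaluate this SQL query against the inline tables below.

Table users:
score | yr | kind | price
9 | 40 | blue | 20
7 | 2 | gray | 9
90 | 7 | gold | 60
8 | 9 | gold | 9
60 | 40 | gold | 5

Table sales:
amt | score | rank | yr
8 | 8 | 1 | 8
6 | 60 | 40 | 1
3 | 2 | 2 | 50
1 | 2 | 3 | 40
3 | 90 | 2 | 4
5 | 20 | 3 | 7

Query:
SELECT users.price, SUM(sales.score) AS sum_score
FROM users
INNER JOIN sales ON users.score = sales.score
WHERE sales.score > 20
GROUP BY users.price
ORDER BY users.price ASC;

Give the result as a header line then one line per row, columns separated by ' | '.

== RESULT ==
users.price | sum_score
5 | 60
60 | 90

Derivation:
After JOIN sales (3 rows):
users.score | users.yr | users.kind | users.price | sales.amt | sales.score | sales.rank | sales.yr
90 | 7 | gold | 60 | 3 | 90 | 2 | 4
8 | 9 | gold | 9 | 8 | 8 | 1 | 8
60 | 40 | gold | 5 | 6 | 60 | 40 | 1
After WHERE (2 rows):
users.score | users.yr | users.kind | users.price | sales.amt | sales.score | sales.rank | sales.yr
90 | 7 | gold | 60 | 3 | 90 | 2 | 4
60 | 40 | gold | 5 | 6 | 60 | 40 | 1
After GROUP BY (2 rows):
users.price | sum_score
60 | 90
5 | 60
After ORDER BY (2 rows):
users.price | sum_score
5 | 60
60 | 90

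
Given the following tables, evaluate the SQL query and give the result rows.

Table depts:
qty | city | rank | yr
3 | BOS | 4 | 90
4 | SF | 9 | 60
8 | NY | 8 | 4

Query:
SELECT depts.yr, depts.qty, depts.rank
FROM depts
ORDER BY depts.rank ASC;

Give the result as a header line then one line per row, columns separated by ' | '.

== RESULT ==
depts.yr | depts.qty | depts.rank
90 | 3 | 4
4 | 8 | 8
60 | 4 | 9

Derivation:
After SELECT (3 rows):
depts.yr | depts.qty | depts.rank
90 | 3 | 4
60 | 4 | 9
4 | 8 | 8
After ORDER BY (3 rows):
depts.yr | depts.qty | depts.rank
90 | 3 | 4
4 | 8 | 8
60 | 4 | 9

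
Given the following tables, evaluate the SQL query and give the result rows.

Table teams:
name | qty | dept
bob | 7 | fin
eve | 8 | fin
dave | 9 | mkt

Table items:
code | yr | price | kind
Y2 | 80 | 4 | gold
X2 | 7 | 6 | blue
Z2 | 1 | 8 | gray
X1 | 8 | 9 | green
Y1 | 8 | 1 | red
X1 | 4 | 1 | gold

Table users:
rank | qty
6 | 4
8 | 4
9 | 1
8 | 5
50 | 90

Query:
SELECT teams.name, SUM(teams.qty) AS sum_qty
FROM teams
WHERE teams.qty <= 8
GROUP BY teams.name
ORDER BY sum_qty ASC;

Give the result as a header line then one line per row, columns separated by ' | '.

== RESULT ==
teams.name | sum_qty
bob | 7
eve | 8

Derivation:
After WHERE (2 rows):
teams.name | teams.qty | teams.dept
bob | 7 | fin
eve | 8 | fin
After GROUP BY (2 rows):
teams.name | sum_qty
bob | 7
eve | 8
After ORDER BY (2 rows):
teams.name | sum_qty
bob | 7
eve | 8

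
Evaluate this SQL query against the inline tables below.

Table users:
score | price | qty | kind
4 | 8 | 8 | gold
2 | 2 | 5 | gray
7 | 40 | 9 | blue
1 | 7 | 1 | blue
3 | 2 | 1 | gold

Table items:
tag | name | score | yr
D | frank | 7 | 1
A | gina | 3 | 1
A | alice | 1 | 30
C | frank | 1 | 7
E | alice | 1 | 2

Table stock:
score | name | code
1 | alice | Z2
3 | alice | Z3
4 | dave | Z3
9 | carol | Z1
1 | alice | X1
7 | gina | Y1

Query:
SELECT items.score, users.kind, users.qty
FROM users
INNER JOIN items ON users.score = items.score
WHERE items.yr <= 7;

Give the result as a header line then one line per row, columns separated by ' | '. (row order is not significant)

== RESULT ==
items.score | users.kind | users.qty
7 | blue | 9
1 | blue | 1
1 | blue | 1
3 | gold | 1

Derivation:
After JOIN items (5 rows):
users.score | users.price | users.qty | users.kind | items.tag | items.name | items.score | items.yr
7 | 40 | 9 | blue | D | frank | 7 | 1
1 | 7 | 1 | blue | A | alice | 1 | 30
1 | 7 | 1 | blue | C | frank | 1 | 7
1 | 7 | 1 | blue | E | alice | 1 | 2
3 | 2 | 1 | gold | A | gina | 3 | 1
After WHERE (4 rows):
users.score | users.price | users.qty | users.kind | items.tag | items.name | items.score | items.yr
7 | 40 | 9 | blue | D | frank | 7 | 1
1 | 7 | 1 | blue | C | frank | 1 | 7
1 | 7 | 1 | blue | E | alice | 1 | 2
3 | 2 | 1 | gold | A | gina | 3 | 1
After SELECT (4 rows):
items.score | users.kind | users.qty
7 | blue | 9
1 | blue | 1
1 | blue | 1
3 | gold | 1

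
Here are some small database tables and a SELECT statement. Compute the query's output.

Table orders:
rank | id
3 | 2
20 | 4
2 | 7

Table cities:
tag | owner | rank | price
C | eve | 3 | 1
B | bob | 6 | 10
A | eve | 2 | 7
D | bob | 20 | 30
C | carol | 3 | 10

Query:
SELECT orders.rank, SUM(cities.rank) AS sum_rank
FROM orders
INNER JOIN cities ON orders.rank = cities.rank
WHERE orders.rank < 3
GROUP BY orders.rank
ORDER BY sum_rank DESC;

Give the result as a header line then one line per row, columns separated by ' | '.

== RESULT ==
orders.rank | sum_rank
2 | 2

Derivation:
After JOIN cities (4 rows):
orders.rank | orders.id | cities.tag | cities.owner | cities.rank | cities.price
3 | 2 | C | eve | 3 | 1
3 | 2 | C | carol | 3 | 10
20 | 4 | D | bob | 20 | 30
2 | 7 | A | eve | 2 | 7
After WHERE (1 rows):
orders.rank | orders.id | cities.tag | cities.owner | cities.rank | cities.price
2 | 7 | A | eve | 2 | 7
After GROUP BY (1 rows):
orders.rank | sum_rank
2 | 2
After ORDER BY (1 rows):
orders.rank | sum_rank
2 | 2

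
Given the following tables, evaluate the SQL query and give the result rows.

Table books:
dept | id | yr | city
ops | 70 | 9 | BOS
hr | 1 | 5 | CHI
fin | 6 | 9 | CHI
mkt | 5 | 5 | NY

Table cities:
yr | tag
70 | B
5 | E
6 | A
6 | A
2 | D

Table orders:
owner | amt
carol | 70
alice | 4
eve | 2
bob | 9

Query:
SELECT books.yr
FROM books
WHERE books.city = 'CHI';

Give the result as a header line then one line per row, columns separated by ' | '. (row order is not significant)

After WHERE (2 rows):
books.dept | books.id | books.yr | books.city
hr | 1 | 5 | CHI
fin | 6 | 9 | CHI
After SELECT (2 rows):
books.yr
5
9

== RESULT ==
books.yr
5
9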